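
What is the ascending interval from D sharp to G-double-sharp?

The letter names run D→G, a span of 3 letter steps, so the interval is some kind of fourth.
D# to G## is 6 semitones. A perfect fourth is 5, so 6 makes it augmented.

augmented fourth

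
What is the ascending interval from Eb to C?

Counting letters E–F–G–A–B–C gives a sixth.
Eb→C = 9 semitones, exactly the major sixth.

major sixth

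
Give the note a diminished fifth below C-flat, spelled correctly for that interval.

F

A fifth below C lands on the letter F.
A diminished fifth spans 6 semitones, so Cb moves to pitch class 5. On the letter F that is F.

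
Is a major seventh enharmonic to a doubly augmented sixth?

Yes

A major seventh spans 11 semitones; a doubly augmented sixth spans 11.
They are enharmonically equivalent.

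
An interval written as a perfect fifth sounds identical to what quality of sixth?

diminished

A perfect fifth spans 7 semitones.
A sixth spanning 7 semitones is diminished (the major sixth is 9).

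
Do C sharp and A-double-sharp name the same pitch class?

No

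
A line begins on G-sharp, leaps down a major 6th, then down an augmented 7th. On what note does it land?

Cb

A major sixth down from G# is B (letter B, 9 semitones down).
An augmented seventh down from B is Cb (letter C, 12 semitones down).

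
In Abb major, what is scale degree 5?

The Abb major scale runs Abb Bbb Cb Dbb Ebb Fb Gb.
Degree 5 is Ebb.

Ebb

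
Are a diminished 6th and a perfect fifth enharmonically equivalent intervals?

A diminished sixth spans 7 semitones; a perfect fifth spans 7.
They are enharmonically equivalent.

Yes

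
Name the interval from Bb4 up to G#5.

augmented sixth

Counting letters B–C–D–E–F–G gives a sixth.
Bb→G# = 10 semitones, 1 wider than the major sixth (9), so augmented.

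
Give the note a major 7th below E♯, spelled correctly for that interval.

A seventh below E lands on the letter F.
A major seventh spans 11 semitones, so E# moves to pitch class 6. On the letter F that is F#.

F#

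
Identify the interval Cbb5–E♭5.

augmented third

The letter names run C→E, a span of 2 letter steps, so the interval is some kind of third.
Cbb to Eb is 5 semitones. A major third is 4, so 5 makes it augmented.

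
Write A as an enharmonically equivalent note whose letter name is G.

G##

A is pitch class 9. The letter G alone is pitch class 7.
To reach pitch class 9 from G requires an offset of +2 semitones, i.e. double sharp: G##.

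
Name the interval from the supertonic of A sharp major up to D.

The supertonic of A# major is B#.
B# up to D: letters B→D make it a third; 2 semitones makes it diminished.

diminished third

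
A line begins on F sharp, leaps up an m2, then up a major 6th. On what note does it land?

E

A minor second up from F# is G (letter G, 1 semitone up).
A major sixth up from G is E (letter E, 9 semitones up).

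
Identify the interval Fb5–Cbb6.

diminished fifth

Counting letters F–G–A–B–C gives a fifth.
Fb→Cbb = 6 semitones, 1 narrower than the perfect fifth (7), so diminished.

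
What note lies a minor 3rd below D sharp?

B#

D down a major third is Bb, so the target letter is B.
From D#, a minor third is 3 semitones down: B#.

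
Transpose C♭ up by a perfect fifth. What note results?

Gb

A fifth above C lands on the letter G.
A perfect fifth spans 7 semitones, so Cb moves to pitch class 6. On the letter G that is Gb.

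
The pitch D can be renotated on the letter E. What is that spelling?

Plain E sits 2 semitones above D, so on the letter E the same pitch needs a double flat: Ebb.

Ebb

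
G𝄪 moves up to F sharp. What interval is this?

Counting letters G–A–B–C–D–E–F gives a seventh.
G##→F# = 9 semitones, 2 narrower than the major seventh (11), so diminished.

diminished seventh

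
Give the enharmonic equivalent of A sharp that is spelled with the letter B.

Bb

A# is pitch class 10. The letter B alone is pitch class 11.
To reach pitch class 10 from B requires an offset of -1 semitone, i.e. flat: Bb.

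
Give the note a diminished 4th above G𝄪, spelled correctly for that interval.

A fourth above G lands on the letter C.
A diminished fourth spans 4 semitones, so G## moves to pitch class 1. On the letter C that is C#.

C#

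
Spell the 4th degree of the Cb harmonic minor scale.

Fb

The Cb harmonic minor scale runs Cb Db Ebb Fb Gb Abb Bb.
Degree 4 is Fb.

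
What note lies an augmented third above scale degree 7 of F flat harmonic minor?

Scale degree 7 of Fb harmonic minor is Eb.
An augmented third (5 semitones) above Eb lands on the letter G, giving G#.

G#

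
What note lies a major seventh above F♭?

F up a major seventh is E, so the target letter is E.
From Fb, a major seventh is 11 semitones up: Eb.

Eb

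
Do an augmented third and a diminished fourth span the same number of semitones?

No

An augmented third spans 5 semitones; a diminished fourth spans 4.
The spans differ, so they are not enharmonic equivalents.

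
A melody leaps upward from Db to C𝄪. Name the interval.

doubly augmented seventh

The letter names run D→C, a span of 6 letter steps, so the interval is some kind of seventh.
Db to C## is 13 semitones. A major seventh is 11, so 13 makes it doubly augmented.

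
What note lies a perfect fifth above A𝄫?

Ebb

A up a perfect fifth is E, so the target letter is E.
From Abb, a perfect fifth is 7 semitones up: Ebb.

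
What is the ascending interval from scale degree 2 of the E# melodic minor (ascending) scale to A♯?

Scale degree 2 of E# melodic minor (ascending) is F##.
F## up to A#: letters F→A make it a third; 3 semitones makes it minor.

minor third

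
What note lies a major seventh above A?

G#

A seventh above A lands on the letter G.
A major seventh spans 11 semitones, so A moves to pitch class 8. On the letter G that is G#.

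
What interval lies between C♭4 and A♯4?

The letter names run C→A, a span of 5 letter steps, so the interval is some kind of sixth.
Cb to A# is 11 semitones. A major sixth is 9, so 11 makes it doubly augmented.

doubly augmented sixth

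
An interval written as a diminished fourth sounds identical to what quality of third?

major

A diminished fourth spans 4 semitones.
A third spanning 4 semitones is major (the major third is 4).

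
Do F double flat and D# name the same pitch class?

Yes

Fbb = pitch class 3 and D# = pitch class 3 — the same pitch class, so they are enharmonic equivalents.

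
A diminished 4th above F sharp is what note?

A fourth above F lands on the letter B.
A diminished fourth spans 4 semitones, so F# moves to pitch class 10. On the letter B that is Bb.

Bb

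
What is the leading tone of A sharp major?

Degree 7 takes the letter 6 steps above A, which is G.
In major, degree 7 sits 11 semitones above the tonic. A# + 11 semitones is pitch class 9, spelled on G as G##.

G##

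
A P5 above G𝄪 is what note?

G up a perfect fifth is D, so the target letter is D.
From G##, a perfect fifth is 7 semitones up: D##.

D##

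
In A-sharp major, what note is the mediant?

C##

Degree 3 takes the letter 2 steps above A, which is C.
In major, degree 3 sits 4 semitones above the tonic. A# + 4 semitones is pitch class 2, spelled on C as C##.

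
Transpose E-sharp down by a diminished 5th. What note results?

A fifth below E lands on the letter A.
A diminished fifth spans 6 semitones, so E# moves to pitch class 11. On the letter A that is A##.

A##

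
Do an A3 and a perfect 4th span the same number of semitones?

An augmented third spans 5 semitones; a perfect fourth spans 5.
They are enharmonically equivalent.

Yes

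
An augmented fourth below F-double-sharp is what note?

A fourth below F lands on the letter C.
An augmented fourth spans 6 semitones, so F## moves to pitch class 1. On the letter C that is C#.

C#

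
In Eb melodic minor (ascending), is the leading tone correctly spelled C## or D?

D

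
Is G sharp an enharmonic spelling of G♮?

Two spellings are enharmonically equivalent only if they share a pitch class.
Here G# → 8, G → 7; 7 ≠ 8, so they are not.

No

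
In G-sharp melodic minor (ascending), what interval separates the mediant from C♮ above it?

minor second

The mediant of G# melodic minor (ascending) is B.
B up to C: letters B→C make it a second; 1 semitone makes it minor.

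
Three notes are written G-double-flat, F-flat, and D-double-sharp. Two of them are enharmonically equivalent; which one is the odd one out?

In 12-tone equal temperament, enharmonic equivalents share a pitch class. Gbb is pitch class 5; Fb is pitch class 4; D## is pitch class 4.
Fb and D## share pitch class 4, while Gbb is pitch class 5.

Gbb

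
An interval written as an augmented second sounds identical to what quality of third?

minor

An augmented second spans 3 semitones.
A third spanning 3 semitones is minor (the major third is 4).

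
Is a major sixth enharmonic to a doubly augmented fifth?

Yes

A major sixth spans 9 semitones; a doubly augmented fifth spans 9.
They are enharmonically equivalent.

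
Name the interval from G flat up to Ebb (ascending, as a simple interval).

The letter names run G→E, a span of 5 letter steps, so the interval is some kind of sixth.
Gb to Ebb is 8 semitones. A major sixth is 9, so 8 makes it minor.

minor sixth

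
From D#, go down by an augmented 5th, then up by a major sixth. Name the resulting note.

E

An augmented fifth down from D# is G (letter G, 8 semitones down).
A major sixth up from G is E (letter E, 9 semitones up).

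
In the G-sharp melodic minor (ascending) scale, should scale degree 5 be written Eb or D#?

D#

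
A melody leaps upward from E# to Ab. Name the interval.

doubly diminished fourth

The letter names run E→A, a span of 3 letter steps, so the interval is some kind of fourth.
E# to Ab is 3 semitones. A perfect fourth is 5, so 3 makes it doubly diminished.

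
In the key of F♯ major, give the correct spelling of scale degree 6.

The F# major scale runs F# G# A# B C# D# E#.
Degree 6 is D#.

D#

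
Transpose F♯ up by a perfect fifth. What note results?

C#

F up a perfect fifth is C, so the target letter is C.
From F#, a perfect fifth is 7 semitones up: C#.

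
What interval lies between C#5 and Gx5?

augmented fifth

Counting letters C–D–E–F–G gives a fifth.
C#→G## = 8 semitones, 1 wider than the perfect fifth (7), so augmented.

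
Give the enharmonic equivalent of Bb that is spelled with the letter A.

Bb is pitch class 10. The letter A alone is pitch class 9.
To reach pitch class 10 from A requires an offset of +1 semitone, i.e. sharp: A#.

A#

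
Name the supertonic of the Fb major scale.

Gb

The Fb major scale runs Fb Gb Ab Bbb Cb Db Eb.
Degree 2 is Gb.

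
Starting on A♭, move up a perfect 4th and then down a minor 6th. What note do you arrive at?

A perfect fourth up from Ab is Db (letter D, 5 semitones up).
A minor sixth down from Db is F (letter F, 8 semitones down).

F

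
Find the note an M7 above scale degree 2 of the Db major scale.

Scale degree 2 of Db major is Eb.
A major seventh (11 semitones) above Eb lands on the letter D, giving D.

D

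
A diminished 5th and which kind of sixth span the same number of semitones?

A diminished fifth spans 6 semitones.
A sixth spanning 6 semitones is doubly diminished (the major sixth is 9).

doubly diminished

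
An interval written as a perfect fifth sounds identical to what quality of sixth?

diminished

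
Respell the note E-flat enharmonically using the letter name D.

Eb is pitch class 3. The letter D alone is pitch class 2.
To reach pitch class 3 from D requires an offset of +1 semitone, i.e. sharp: D#.

D#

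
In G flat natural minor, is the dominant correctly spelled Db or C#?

Each scale degree takes a distinct letter name. Degree 5 of a scale on G must use the letter D.
Db and C# are enharmonically the same pitch, but only Db uses the letter D, so it is the correct spelling here.

Db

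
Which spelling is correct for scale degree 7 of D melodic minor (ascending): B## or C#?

C#

Each scale degree takes a distinct letter name. Degree 7 of a scale on D must use the letter C.
C# and B## are enharmonically the same pitch, but only C# uses the letter C, so it is the correct spelling here.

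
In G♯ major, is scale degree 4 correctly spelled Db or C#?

C#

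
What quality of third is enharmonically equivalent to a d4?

major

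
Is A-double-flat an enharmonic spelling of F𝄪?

Abb = pitch class 7 and F## = pitch class 7 — the same pitch class, so they are enharmonic equivalents.

Yes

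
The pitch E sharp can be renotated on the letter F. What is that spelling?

F

E# is pitch class 5. The letter F alone is pitch class 5.
Pitch class 5 on F needs no accidental: F.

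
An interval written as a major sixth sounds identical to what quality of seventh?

diminished

A major sixth spans 9 semitones.
A seventh spanning 9 semitones is diminished (the major seventh is 11).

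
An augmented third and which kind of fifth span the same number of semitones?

doubly diminished

An augmented third spans 5 semitones.
A fifth spanning 5 semitones is doubly diminished (the perfect fifth is 7).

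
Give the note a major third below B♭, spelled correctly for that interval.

A third below B lands on the letter G.
A major third spans 4 semitones, so Bb moves to pitch class 6. On the letter G that is Gb.

Gb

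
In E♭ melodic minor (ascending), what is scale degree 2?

Degree 2 takes the letter 1 step above E, which is F.
In melodic minor (ascending), degree 2 sits 2 semitones above the tonic. Eb + 2 semitones is pitch class 5, spelled on F as F.

F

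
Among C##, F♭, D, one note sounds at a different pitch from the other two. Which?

In 12-tone equal temperament, enharmonic equivalents share a pitch class. C## is pitch class 2; Fb is pitch class 4; D is pitch class 2.
C## and D share pitch class 2, while Fb is pitch class 4.

Fb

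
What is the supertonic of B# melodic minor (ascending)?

The B# melodic minor (ascending) scale runs B# C## D# E# F## G## A##.
Degree 2 is C##.

C##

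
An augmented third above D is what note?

F##

D up a major third is F#, so the target letter is F.
From D, an augmented third is 5 semitones up: F##.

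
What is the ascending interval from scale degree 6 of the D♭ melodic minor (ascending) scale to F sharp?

Scale degree 6 of Db melodic minor (ascending) is Bb.
Bb up to F#: letters B→F make it a fifth; 8 semitones makes it augmented.

augmented fifth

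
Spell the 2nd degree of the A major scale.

The A major scale runs A B C# D E F# G#.
Degree 2 is B.

B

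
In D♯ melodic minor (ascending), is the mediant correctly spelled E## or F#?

F#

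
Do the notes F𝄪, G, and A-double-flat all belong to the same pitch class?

F## = pitch class 7 and G = pitch class 7 and Abb = pitch class 7 — the same pitch class, so they are enharmonic equivalents.

Yes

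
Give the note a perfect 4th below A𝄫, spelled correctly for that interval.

A down a perfect fourth is E, so the target letter is E.
From Abb, a perfect fourth is 5 semitones down: Ebb.

Ebb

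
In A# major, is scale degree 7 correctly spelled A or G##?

Each scale degree takes a distinct letter name. Degree 7 of a scale on A must use the letter G.
G## and A are enharmonically the same pitch, but only G## uses the letter G, so it is the correct spelling here.

G##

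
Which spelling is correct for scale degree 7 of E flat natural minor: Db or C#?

Db

Each scale degree takes a distinct letter name. Degree 7 of a scale on E must use the letter D.
Db and C# are enharmonically the same pitch, but only Db uses the letter D, so it is the correct spelling here.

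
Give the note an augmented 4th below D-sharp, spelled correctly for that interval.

A

D down a perfect fourth is A, so the target letter is A.
From D#, an augmented fourth is 6 semitones down: A.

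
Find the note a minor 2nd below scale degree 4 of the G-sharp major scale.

Scale degree 4 of G# major is C#.
A minor second (1 semitone) below C# lands on the letter B, giving B#.

B#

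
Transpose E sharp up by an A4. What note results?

A##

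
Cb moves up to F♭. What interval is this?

perfect fourth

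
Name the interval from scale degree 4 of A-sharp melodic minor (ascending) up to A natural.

Scale degree 4 of A# melodic minor (ascending) is D#.
D# up to A: letters D→A make it a fifth; 6 semitones makes it diminished.

diminished fifth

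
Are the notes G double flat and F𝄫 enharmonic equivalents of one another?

Gbb is pitch class 5; Fbb is pitch class 3.
The pitch classes differ (5 vs. 3), so they are not enharmonic equivalents.

No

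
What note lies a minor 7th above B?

A

A seventh above B lands on the letter A.
A minor seventh spans 10 semitones, so B moves to pitch class 9. On the letter A that is A.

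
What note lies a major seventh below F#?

G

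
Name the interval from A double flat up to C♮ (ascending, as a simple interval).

augmented third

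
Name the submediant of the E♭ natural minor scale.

Cb

Degree 6 takes the letter 5 steps above E, which is C.
In natural minor, degree 6 sits 8 semitones above the tonic. Eb + 8 semitones is pitch class 11, spelled on C as Cb.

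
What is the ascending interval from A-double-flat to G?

augmented seventh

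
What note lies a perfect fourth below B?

A fourth below B lands on the letter F.
A perfect fourth spans 5 semitones, so B moves to pitch class 6. On the letter F that is F#.

F#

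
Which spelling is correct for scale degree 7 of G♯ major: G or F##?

Each scale degree takes a distinct letter name. Degree 7 of a scale on G must use the letter F.
F## and G are enharmonically the same pitch, but only F## uses the letter F, so it is the correct spelling here.

F##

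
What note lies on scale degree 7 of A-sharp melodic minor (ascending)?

G##

The A# melodic minor (ascending) scale runs A# B# C# D# E# F## G##.
Degree 7 is G##.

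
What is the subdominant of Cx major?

The C## major scale runs C## D## E## F## G## A## B##.
Degree 4 is F##.

F##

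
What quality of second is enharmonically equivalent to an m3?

A minor third spans 3 semitones.
A second spanning 3 semitones is augmented (the major second is 2).

augmented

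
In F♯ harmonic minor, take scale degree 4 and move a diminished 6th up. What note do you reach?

Scale degree 4 of F# harmonic minor is B.
A diminished sixth (7 semitones) above B lands on the letter G, giving Gb.

Gb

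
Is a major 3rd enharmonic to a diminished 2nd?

No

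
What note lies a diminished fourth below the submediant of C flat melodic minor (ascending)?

E

The submediant of Cb melodic minor (ascending) is Ab.
A diminished fourth (4 semitones) below Ab lands on the letter E, giving E.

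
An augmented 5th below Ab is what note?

A down a perfect fifth is D, so the target letter is D.
From Ab, an augmented fifth is 8 semitones down: Dbb.

Dbb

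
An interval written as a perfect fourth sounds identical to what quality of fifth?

doubly diminished

A perfect fourth spans 5 semitones.
A fifth spanning 5 semitones is doubly diminished (the perfect fifth is 7).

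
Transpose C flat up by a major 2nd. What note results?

Db

C up a major second is D, so the target letter is D.
From Cb, a major second is 2 semitones up: Db.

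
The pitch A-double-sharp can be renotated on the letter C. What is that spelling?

Cb

A## is pitch class 11. The letter C alone is pitch class 0.
To reach pitch class 11 from C requires an offset of -1 semitone, i.e. flat: Cb.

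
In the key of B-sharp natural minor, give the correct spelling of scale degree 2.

The B# natural minor scale runs B# C## D# E# F## G# A#.
Degree 2 is C##.

C##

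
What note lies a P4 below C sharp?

G#

A fourth below C lands on the letter G.
A perfect fourth spans 5 semitones, so C# moves to pitch class 8. On the letter G that is G#.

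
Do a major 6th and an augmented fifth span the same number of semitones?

No

A major sixth spans 9 semitones; an augmented fifth spans 8.
The spans differ, so they are not enharmonic equivalents.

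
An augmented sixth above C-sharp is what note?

A##

C up a major sixth is A, so the target letter is A.
From C#, an augmented sixth is 10 semitones up: A##.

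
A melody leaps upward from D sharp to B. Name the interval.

minor sixth

Counting letters D–E–F–G–A–B gives a sixth.
D#→B = 8 semitones, 1 narrower than the major sixth (9), so minor.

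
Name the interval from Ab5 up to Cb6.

minor third

The letter names run A→C, a span of 2 letter steps, so the interval is some kind of third.
Ab to Cb is 3 semitones. A major third is 4, so 3 makes it minor.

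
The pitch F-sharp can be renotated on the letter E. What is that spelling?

E##

Plain E sits 2 semitones below F#, so on the letter E the same pitch needs a double sharp: E##.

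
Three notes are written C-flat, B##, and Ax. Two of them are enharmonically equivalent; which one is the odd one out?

B##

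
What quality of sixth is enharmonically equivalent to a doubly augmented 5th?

major

A doubly augmented fifth spans 9 semitones.
A sixth spanning 9 semitones is major (the major sixth is 9).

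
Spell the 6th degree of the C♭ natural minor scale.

Abb

The Cb natural minor scale runs Cb Db Ebb Fb Gb Abb Bbb.
Degree 6 is Abb.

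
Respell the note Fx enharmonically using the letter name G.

G

F## is pitch class 7. The letter G alone is pitch class 7.
Pitch class 7 on G needs no accidental: G.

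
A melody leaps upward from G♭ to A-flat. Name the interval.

major second

The letter names run G→A, a span of 1 letter step, so the interval is some kind of second.
Gb to Ab is 2 semitones. A major second is 2, so 2 makes it major.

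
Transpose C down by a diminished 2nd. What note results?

A second below C lands on the letter B.
A diminished second spans 0 semitones, so C moves to pitch class 0. On the letter B that is B#.

B#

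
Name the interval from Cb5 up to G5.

augmented fifth

Counting letters C–D–E–F–G gives a fifth.
Cb→G = 8 semitones, 1 wider than the perfect fifth (7), so augmented.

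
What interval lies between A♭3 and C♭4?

The letter names run A→C, a span of 2 letter steps, so the interval is some kind of third.
Ab to Cb is 3 semitones. A major third is 4, so 3 makes it minor.

minor third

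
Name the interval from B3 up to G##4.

augmented sixth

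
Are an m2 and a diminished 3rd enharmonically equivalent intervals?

A minor second spans 1 semitone; a diminished third spans 2.
The spans differ, so they are not enharmonic equivalents.

No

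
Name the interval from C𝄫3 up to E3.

Counting letters C–D–E gives a third.
Cbb→E = 6 semitones, 2 wider than the major third (4), so doubly augmented.

doubly augmented third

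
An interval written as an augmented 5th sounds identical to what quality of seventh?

An augmented fifth spans 8 semitones.
A seventh spanning 8 semitones is doubly diminished (the major seventh is 11).

doubly diminished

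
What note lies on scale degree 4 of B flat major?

Eb

The Bb major scale runs Bb C D Eb F G A.
Degree 4 is Eb.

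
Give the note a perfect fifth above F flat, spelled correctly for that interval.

Cb

A fifth above F lands on the letter C.
A perfect fifth spans 7 semitones, so Fb moves to pitch class 11. On the letter C that is Cb.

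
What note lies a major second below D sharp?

C#

A second below D lands on the letter C.
A major second spans 2 semitones, so D# moves to pitch class 1. On the letter C that is C#.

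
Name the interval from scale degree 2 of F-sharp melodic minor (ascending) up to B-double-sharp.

Scale degree 2 of F# melodic minor (ascending) is G#.
G# up to B##: letters G→B make it a third; 5 semitones makes it augmented.

augmented third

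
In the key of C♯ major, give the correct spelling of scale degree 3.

E#

Degree 3 takes the letter 2 steps above C, which is E.
In major, degree 3 sits 4 semitones above the tonic. C# + 4 semitones is pitch class 5, spelled on E as E#.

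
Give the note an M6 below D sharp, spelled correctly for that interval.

D down a major sixth is F, so the target letter is F.
From D#, a major sixth is 9 semitones down: F#.

F#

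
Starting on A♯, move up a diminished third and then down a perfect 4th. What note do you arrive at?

A diminished third up from A# is C (letter C, 2 semitones up).
A perfect fourth down from C is G (letter G, 5 semitones down).

G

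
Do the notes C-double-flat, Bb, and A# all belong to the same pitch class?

Yes

Cbb = pitch class 10 and Bb = pitch class 10 and A# = pitch class 10 — the same pitch class, so they are enharmonic equivalents.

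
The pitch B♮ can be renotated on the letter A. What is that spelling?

B is pitch class 11. The letter A alone is pitch class 9.
To reach pitch class 11 from A requires an offset of +2 semitones, i.e. double sharp: A##.

A##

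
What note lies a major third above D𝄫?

A third above D lands on the letter F.
A major third spans 4 semitones, so Dbb moves to pitch class 4. On the letter F that is Fb.

Fb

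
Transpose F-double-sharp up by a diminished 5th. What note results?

C#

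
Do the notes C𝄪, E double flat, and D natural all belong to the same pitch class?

C## = pitch class 2 and Ebb = pitch class 2 and D = pitch class 2 — the same pitch class, so they are enharmonic equivalents.

Yes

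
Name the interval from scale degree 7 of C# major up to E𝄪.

augmented fourth

Scale degree 7 of C# major is B#.
B# up to E##: letters B→E make it a fourth; 6 semitones makes it augmented.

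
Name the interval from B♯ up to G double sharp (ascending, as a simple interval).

Counting letters B–C–D–E–F–G gives a sixth.
B#→G## = 9 semitones, exactly the major sixth.

major sixth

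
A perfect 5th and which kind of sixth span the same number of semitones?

A perfect fifth spans 7 semitones.
A sixth spanning 7 semitones is diminished (the major sixth is 9).

diminished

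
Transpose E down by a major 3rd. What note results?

C

E down a major third is C, so the target letter is C.
From E, a major third is 4 semitones down: C.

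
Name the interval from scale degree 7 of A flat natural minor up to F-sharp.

augmented seventh

Scale degree 7 of Ab natural minor is Gb.
Gb up to F#: letters G→F make it a seventh; 12 semitones makes it augmented.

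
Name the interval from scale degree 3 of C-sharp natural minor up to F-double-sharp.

augmented second

Scale degree 3 of C# natural minor is E.
E up to F##: letters E→F make it a second; 3 semitones makes it augmented.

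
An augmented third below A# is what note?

A third below A lands on the letter F.
An augmented third spans 5 semitones, so A# moves to pitch class 5. On the letter F that is F.

F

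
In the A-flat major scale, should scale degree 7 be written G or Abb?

G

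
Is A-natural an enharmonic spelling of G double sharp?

Yes

A = pitch class 9 and G## = pitch class 9 — the same pitch class, so they are enharmonic equivalents.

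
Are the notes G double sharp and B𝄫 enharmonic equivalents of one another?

Yes

G## = pitch class 9 and Bbb = pitch class 9 — the same pitch class, so they are enharmonic equivalents.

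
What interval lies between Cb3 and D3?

augmented second

Counting letters C–D gives a second.
Cb→D = 3 semitones, 1 wider than the major second (2), so augmented.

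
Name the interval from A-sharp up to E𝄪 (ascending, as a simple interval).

augmented fifth

The letter names run A→E, a span of 4 letter steps, so the interval is some kind of fifth.
A# to E## is 8 semitones. A perfect fifth is 7, so 8 makes it augmented.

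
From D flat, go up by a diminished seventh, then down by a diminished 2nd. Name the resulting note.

A diminished seventh up from Db is Cbb (letter C, 9 semitones up).
A diminished second down from Cbb is Bb (letter B, 0 semitones down).

Bb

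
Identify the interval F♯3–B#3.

Counting letters F–G–A–B gives a fourth.
F#→B# = 6 semitones, 1 wider than the perfect fourth (5), so augmented.

augmented fourth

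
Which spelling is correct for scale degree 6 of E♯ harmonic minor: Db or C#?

Each scale degree takes a distinct letter name. Degree 6 of a scale on E must use the letter C.
C# and Db are enharmonically the same pitch, but only C# uses the letter C, so it is the correct spelling here.

C#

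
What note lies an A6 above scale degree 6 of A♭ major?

D#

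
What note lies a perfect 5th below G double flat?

Cbb

G down a perfect fifth is C, so the target letter is C.
From Gbb, a perfect fifth is 7 semitones down: Cbb.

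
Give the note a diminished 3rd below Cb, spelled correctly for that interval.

A third below C lands on the letter A.
A diminished third spans 2 semitones, so Cb moves to pitch class 9. On the letter A that is A.

A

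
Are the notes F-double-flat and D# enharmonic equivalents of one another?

Yes

Fbb = pitch class 3 and D# = pitch class 3 — the same pitch class, so they are enharmonic equivalents.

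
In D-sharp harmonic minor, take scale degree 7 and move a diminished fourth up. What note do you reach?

F#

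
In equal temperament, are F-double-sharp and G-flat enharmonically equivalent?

Two spellings are enharmonically equivalent only if they share a pitch class.
Here F## → 7, Gb → 6; 6 ≠ 7, so they are not.

No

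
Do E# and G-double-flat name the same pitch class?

E# is pitch class 5; Gbb is pitch class 5.
All spellings map to pitch class 5, so they are enharmonically equivalent.

Yes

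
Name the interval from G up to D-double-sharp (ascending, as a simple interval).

doubly augmented fifth

The letter names run G→D, a span of 4 letter steps, so the interval is some kind of fifth.
G to D## is 9 semitones. A perfect fifth is 7, so 9 makes it doubly augmented.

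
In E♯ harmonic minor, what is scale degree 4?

Degree 4 takes the letter 3 steps above E, which is A.
In harmonic minor, degree 4 sits 5 semitones above the tonic. E# + 5 semitones is pitch class 10, spelled on A as A#.

A#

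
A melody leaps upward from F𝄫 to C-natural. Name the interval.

doubly augmented fifth

The letter names run F→C, a span of 4 letter steps, so the interval is some kind of fifth.
Fbb to C is 9 semitones. A perfect fifth is 7, so 9 makes it doubly augmented.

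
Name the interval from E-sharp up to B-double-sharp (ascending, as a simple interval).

The letter names run E→B, a span of 4 letter steps, so the interval is some kind of fifth.
E# to B## is 8 semitones. A perfect fifth is 7, so 8 makes it augmented.

augmented fifth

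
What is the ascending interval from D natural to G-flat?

The letter names run D→G, a span of 3 letter steps, so the interval is some kind of fourth.
D to Gb is 4 semitones. A perfect fourth is 5, so 4 makes it diminished.

diminished fourth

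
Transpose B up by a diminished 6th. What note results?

Gb

B up a major sixth is G#, so the target letter is G.
From B, a diminished sixth is 7 semitones up: Gb.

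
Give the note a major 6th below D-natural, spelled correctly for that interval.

F

D down a major sixth is F, so the target letter is F.
From D, a major sixth is 9 semitones down: F.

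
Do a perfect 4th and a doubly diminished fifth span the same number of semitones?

Yes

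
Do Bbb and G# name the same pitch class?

No

Two spellings are enharmonically equivalent only if they share a pitch class.
Here Bbb → 9, G# → 8; 8 ≠ 9, so they are not.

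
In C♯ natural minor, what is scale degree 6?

A

Degree 6 takes the letter 5 steps above C, which is A.
In natural minor, degree 6 sits 8 semitones above the tonic. C# + 8 semitones is pitch class 9, spelled on A as A.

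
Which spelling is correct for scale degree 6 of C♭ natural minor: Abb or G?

Each scale degree takes a distinct letter name. Degree 6 of a scale on C must use the letter A.
Abb and G are enharmonically the same pitch, but only Abb uses the letter A, so it is the correct spelling here.

Abb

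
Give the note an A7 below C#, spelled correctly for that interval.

Db

A seventh below C lands on the letter D.
An augmented seventh spans 12 semitones, so C# moves to pitch class 1. On the letter D that is Db.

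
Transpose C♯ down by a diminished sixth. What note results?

E##

C down a major sixth is Eb, so the target letter is E.
From C#, a diminished sixth is 7 semitones down: E##.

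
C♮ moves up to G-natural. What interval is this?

perfect fifth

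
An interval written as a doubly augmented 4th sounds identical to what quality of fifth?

A doubly augmented fourth spans 7 semitones.
A fifth spanning 7 semitones is perfect (the perfect fifth is 7).

perfect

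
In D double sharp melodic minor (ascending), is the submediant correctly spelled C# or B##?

B##

Each scale degree takes a distinct letter name. Degree 6 of a scale on D must use the letter B.
B## and C# are enharmonically the same pitch, but only B## uses the letter B, so it is the correct spelling here.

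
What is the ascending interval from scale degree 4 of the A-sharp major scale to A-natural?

diminished fifth

Scale degree 4 of A# major is D#.
D# up to A: letters D→A make it a fifth; 6 semitones makes it diminished.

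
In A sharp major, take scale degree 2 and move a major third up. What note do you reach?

Scale degree 2 of A# major is B#.
A major third (4 semitones) above B# lands on the letter D, giving D##.

D##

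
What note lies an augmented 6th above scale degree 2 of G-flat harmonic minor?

Scale degree 2 of Gb harmonic minor is Ab.
An augmented sixth (10 semitones) above Ab lands on the letter F, giving F#.

F#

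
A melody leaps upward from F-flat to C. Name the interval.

augmented fifth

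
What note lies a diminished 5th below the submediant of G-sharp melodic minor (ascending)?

A##

The submediant of G# melodic minor (ascending) is E#.
A diminished fifth (6 semitones) below E# lands on the letter A, giving A##.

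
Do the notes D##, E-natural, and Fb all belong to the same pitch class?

D## is pitch class 4; E is pitch class 4; Fb is pitch class 4.
All spellings map to pitch class 4, so they are enharmonically equivalent.

Yes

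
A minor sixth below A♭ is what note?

A down a major sixth is C, so the target letter is C.
From Ab, a minor sixth is 8 semitones down: C.

C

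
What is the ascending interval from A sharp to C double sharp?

major third

Counting letters A–B–C gives a third.
A#→C## = 4 semitones, exactly the major third.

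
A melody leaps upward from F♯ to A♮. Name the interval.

minor third

The letter names run F→A, a span of 2 letter steps, so the interval is some kind of third.
F# to A is 3 semitones. A major third is 4, so 3 makes it minor.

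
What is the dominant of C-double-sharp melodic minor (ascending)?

Degree 5 takes the letter 4 steps above C, which is G.
In melodic minor (ascending), degree 5 sits 7 semitones above the tonic. C## + 7 semitones is pitch class 9, spelled on G as G##.

G##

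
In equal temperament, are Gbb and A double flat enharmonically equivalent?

No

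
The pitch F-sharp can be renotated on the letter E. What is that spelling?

Plain E sits 2 semitones below F#, so on the letter E the same pitch needs a double sharp: E##.

E##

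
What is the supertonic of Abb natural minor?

Degree 2 takes the letter 1 step above A, which is B.
In natural minor, degree 2 sits 2 semitones above the tonic. Abb + 2 semitones is pitch class 9, spelled on B as Bbb.

Bbb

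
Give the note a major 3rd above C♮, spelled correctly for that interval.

C up a major third is E, so the target letter is E.
From C, a major third is 4 semitones up: E.

E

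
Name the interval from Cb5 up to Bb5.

major seventh

Counting letters C–D–E–F–G–A–B gives a seventh.
Cb→Bb = 11 semitones, exactly the major seventh.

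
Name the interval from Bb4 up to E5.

The letter names run B→E, a span of 3 letter steps, so the interval is some kind of fourth.
Bb to E is 6 semitones. A perfect fourth is 5, so 6 makes it augmented.

augmented fourth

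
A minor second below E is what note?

D#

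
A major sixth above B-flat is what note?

B up a major sixth is G#, so the target letter is G.
From Bb, a major sixth is 9 semitones up: G.

G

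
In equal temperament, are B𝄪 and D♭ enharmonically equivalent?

Yes

B## is pitch class 1; Db is pitch class 1.
All spellings map to pitch class 1, so they are enharmonically equivalent.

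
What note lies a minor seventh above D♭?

Cb

A seventh above D lands on the letter C.
A minor seventh spans 10 semitones, so Db moves to pitch class 11. On the letter C that is Cb.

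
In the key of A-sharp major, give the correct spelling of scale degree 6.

F##

The A# major scale runs A# B# C## D# E# F## G##.
Degree 6 is F##.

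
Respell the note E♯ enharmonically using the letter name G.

Gbb

Plain G sits 2 semitones above E#, so on the letter G the same pitch needs a double flat: Gbb.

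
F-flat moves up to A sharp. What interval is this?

Counting letters F–G–A gives a third.
Fb→A# = 6 semitones, 2 wider than the major third (4), so doubly augmented.

doubly augmented third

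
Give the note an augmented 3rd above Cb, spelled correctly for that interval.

E

C up a major third is E, so the target letter is E.
From Cb, an augmented third is 5 semitones up: E.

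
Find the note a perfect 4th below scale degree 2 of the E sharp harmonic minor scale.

Scale degree 2 of E# harmonic minor is F##.
A perfect fourth (5 semitones) below F## lands on the letter C, giving C##.

C##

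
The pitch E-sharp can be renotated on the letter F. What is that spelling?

F

Plain F sits at the same pitch as E#, so on the letter F the same pitch needs a natural: F.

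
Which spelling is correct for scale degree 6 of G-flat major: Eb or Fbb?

Each scale degree takes a distinct letter name. Degree 6 of a scale on G must use the letter E.
Eb and Fbb are enharmonically the same pitch, but only Eb uses the letter E, so it is the correct spelling here.

Eb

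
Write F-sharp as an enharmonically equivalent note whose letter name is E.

Plain E sits 2 semitones below F#, so on the letter E the same pitch needs a double sharp: E##.

E##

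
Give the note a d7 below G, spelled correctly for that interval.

A seventh below G lands on the letter A.
A diminished seventh spans 9 semitones, so G moves to pitch class 10. On the letter A that is A#.

A#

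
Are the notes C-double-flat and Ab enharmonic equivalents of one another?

No

Cbb is pitch class 10; Ab is pitch class 8.
The pitch classes differ (10 vs. 8), so they are not enharmonic equivalents.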